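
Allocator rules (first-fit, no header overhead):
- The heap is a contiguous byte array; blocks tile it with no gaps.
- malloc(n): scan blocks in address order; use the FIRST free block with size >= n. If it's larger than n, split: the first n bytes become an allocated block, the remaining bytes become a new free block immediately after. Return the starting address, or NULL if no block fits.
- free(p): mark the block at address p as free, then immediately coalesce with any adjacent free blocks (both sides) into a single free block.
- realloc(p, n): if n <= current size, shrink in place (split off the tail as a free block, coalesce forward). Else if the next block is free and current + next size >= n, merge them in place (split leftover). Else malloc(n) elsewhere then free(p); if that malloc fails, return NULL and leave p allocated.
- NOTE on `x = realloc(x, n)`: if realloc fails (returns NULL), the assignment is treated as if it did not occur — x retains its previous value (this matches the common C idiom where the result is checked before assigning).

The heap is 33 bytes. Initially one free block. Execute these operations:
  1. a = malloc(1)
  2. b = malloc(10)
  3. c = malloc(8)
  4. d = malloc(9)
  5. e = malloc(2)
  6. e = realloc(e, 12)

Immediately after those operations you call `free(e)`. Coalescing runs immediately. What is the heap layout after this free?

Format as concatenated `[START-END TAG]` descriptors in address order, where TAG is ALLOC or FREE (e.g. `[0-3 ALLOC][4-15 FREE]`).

Op 1: a = malloc(1) -> a = 0; heap: [0-0 ALLOC][1-32 FREE]
Op 2: b = malloc(10) -> b = 1; heap: [0-0 ALLOC][1-10 ALLOC][11-32 FREE]
Op 3: c = malloc(8) -> c = 11; heap: [0-0 ALLOC][1-10 ALLOC][11-18 ALLOC][19-32 FREE]
Op 4: d = malloc(9) -> d = 19; heap: [0-0 ALLOC][1-10 ALLOC][11-18 ALLOC][19-27 ALLOC][28-32 FREE]
Op 5: e = malloc(2) -> e = 28; heap: [0-0 ALLOC][1-10 ALLOC][11-18 ALLOC][19-27 ALLOC][28-29 ALLOC][30-32 FREE]
Op 6: e = realloc(e, 12) -> NULL (e unchanged); heap: [0-0 ALLOC][1-10 ALLOC][11-18 ALLOC][19-27 ALLOC][28-29 ALLOC][30-32 FREE]
free(e): e = 28 -> block [28-29 ALLOC]; mark free, coalesce with adjacent free neighbors -> [0-0 ALLOC][1-10 ALLOC][11-18 ALLOC][19-27 ALLOC][28-32 FREE]

Answer: [0-0 ALLOC][1-10 ALLOC][11-18 ALLOC][19-27 ALLOC][28-32 FREE]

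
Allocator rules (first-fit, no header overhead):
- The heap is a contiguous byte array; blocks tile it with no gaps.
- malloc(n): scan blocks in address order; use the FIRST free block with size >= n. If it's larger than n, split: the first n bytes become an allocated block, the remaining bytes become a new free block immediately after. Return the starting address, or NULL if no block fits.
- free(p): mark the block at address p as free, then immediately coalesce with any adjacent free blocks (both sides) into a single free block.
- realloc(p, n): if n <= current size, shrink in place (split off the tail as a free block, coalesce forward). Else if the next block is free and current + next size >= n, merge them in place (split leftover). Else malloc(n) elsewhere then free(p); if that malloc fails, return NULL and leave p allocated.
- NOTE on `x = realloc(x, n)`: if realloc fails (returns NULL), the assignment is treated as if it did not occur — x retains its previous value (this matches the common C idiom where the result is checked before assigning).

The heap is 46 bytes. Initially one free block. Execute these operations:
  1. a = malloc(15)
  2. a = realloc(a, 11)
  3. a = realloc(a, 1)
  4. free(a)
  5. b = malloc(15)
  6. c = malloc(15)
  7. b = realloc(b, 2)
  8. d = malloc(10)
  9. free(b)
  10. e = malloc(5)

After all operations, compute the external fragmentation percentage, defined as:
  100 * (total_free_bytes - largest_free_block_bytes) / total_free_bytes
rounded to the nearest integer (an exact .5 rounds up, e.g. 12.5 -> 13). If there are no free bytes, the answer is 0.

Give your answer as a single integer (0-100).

Op 1: a = malloc(15) -> a = 0; heap: [0-14 ALLOC][15-45 FREE]
Op 2: a = realloc(a, 11) -> a = 0; heap: [0-10 ALLOC][11-45 FREE]
Op 3: a = realloc(a, 1) -> a = 0; heap: [0-0 ALLOC][1-45 FREE]
Op 4: free(a) -> (freed a); heap: [0-45 FREE]
Op 5: b = malloc(15) -> b = 0; heap: [0-14 ALLOC][15-45 FREE]
Op 6: c = malloc(15) -> c = 15; heap: [0-14 ALLOC][15-29 ALLOC][30-45 FREE]
Op 7: b = realloc(b, 2) -> b = 0; heap: [0-1 ALLOC][2-14 FREE][15-29 ALLOC][30-45 FREE]
Op 8: d = malloc(10) -> d = 2; heap: [0-1 ALLOC][2-11 ALLOC][12-14 FREE][15-29 ALLOC][30-45 FREE]
Op 9: free(b) -> (freed b); heap: [0-1 FREE][2-11 ALLOC][12-14 FREE][15-29 ALLOC][30-45 FREE]
Op 10: e = malloc(5) -> e = 30; heap: [0-1 FREE][2-11 ALLOC][12-14 FREE][15-29 ALLOC][30-34 ALLOC][35-45 FREE]
Free blocks: [2 3 11] total_free=16 largest=11 -> 100*(16-11)/16 = 500/16 = 31.25 -> rounds to 31

Answer: 31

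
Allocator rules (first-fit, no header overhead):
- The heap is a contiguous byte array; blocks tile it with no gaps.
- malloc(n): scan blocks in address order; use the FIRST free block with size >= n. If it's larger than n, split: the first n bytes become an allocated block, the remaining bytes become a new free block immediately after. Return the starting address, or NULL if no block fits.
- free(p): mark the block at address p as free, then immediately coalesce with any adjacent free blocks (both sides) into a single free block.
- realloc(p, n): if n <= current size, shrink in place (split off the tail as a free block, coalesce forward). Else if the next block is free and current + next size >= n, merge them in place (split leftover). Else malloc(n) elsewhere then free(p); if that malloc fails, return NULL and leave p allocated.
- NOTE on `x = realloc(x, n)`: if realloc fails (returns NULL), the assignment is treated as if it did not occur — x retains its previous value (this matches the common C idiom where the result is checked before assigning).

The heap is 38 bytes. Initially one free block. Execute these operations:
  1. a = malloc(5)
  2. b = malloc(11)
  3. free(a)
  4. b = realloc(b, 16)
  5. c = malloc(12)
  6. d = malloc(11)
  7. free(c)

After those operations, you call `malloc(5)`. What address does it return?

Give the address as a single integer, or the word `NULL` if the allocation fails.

Op 1: a = malloc(5) -> a = 0; heap: [0-4 ALLOC][5-37 FREE]
Op 2: b = malloc(11) -> b = 5; heap: [0-4 ALLOC][5-15 ALLOC][16-37 FREE]
Op 3: free(a) -> (freed a); heap: [0-4 FREE][5-15 ALLOC][16-37 FREE]
Op 4: b = realloc(b, 16) -> b = 5; heap: [0-4 FREE][5-20 ALLOC][21-37 FREE]
Op 5: c = malloc(12) -> c = 21; heap: [0-4 FREE][5-20 ALLOC][21-32 ALLOC][33-37 FREE]
Op 6: d = malloc(11) -> d = NULL; heap: [0-4 FREE][5-20 ALLOC][21-32 ALLOC][33-37 FREE]
Op 7: free(c) -> (freed c); heap: [0-4 FREE][5-20 ALLOC][21-37 FREE]
malloc(5): first-fit scan over [0-4 FREE][5-20 ALLOC][21-37 FREE] -> 0

Answer: 0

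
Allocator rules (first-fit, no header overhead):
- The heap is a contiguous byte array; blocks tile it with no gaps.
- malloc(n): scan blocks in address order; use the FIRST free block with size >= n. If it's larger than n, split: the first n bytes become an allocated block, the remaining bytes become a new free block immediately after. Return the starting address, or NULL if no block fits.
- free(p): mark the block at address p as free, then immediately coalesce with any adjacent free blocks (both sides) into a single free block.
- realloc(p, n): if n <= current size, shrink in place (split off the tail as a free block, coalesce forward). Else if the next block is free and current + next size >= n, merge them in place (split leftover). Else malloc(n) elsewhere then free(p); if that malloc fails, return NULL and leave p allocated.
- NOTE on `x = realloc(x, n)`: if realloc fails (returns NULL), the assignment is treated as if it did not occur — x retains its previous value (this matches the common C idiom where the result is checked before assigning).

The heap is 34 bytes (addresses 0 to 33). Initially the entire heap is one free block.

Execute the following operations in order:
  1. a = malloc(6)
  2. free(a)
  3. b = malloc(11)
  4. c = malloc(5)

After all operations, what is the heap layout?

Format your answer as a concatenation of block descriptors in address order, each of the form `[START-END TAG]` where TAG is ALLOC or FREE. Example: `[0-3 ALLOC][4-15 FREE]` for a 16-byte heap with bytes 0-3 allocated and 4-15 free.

Answer: [0-10 ALLOC][11-15 ALLOC][16-33 FREE]

Derivation:
Op 1: a = malloc(6) -> a = 0; heap: [0-5 ALLOC][6-33 FREE]
Op 2: free(a) -> (freed a); heap: [0-33 FREE]
Op 3: b = malloc(11) -> b = 0; heap: [0-10 ALLOC][11-33 FREE]
Op 4: c = malloc(5) -> c = 11; heap: [0-10 ALLOC][11-15 ALLOC][16-33 FREE]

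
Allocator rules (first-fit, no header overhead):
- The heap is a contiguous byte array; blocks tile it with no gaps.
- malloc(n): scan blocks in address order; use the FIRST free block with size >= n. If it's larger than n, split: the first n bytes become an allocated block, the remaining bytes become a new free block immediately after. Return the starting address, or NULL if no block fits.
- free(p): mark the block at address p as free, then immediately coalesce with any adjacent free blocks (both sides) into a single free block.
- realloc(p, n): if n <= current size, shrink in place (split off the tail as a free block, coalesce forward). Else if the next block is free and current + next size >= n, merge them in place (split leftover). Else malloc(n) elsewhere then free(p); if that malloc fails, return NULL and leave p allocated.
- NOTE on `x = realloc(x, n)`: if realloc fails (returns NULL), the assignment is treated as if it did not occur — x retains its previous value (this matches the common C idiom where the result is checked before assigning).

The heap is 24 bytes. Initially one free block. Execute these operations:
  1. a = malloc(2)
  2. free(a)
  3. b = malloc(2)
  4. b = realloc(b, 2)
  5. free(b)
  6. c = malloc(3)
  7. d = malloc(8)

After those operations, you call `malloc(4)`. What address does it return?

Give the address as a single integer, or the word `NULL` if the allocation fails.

Op 1: a = malloc(2) -> a = 0; heap: [0-1 ALLOC][2-23 FREE]
Op 2: free(a) -> (freed a); heap: [0-23 FREE]
Op 3: b = malloc(2) -> b = 0; heap: [0-1 ALLOC][2-23 FREE]
Op 4: b = realloc(b, 2) -> b = 0; heap: [0-1 ALLOC][2-23 FREE]
Op 5: free(b) -> (freed b); heap: [0-23 FREE]
Op 6: c = malloc(3) -> c = 0; heap: [0-2 ALLOC][3-23 FREE]
Op 7: d = malloc(8) -> d = 3; heap: [0-2 ALLOC][3-10 ALLOC][11-23 FREE]
malloc(4): first-fit scan over [0-2 ALLOC][3-10 ALLOC][11-23 FREE] -> 11

Answer: 11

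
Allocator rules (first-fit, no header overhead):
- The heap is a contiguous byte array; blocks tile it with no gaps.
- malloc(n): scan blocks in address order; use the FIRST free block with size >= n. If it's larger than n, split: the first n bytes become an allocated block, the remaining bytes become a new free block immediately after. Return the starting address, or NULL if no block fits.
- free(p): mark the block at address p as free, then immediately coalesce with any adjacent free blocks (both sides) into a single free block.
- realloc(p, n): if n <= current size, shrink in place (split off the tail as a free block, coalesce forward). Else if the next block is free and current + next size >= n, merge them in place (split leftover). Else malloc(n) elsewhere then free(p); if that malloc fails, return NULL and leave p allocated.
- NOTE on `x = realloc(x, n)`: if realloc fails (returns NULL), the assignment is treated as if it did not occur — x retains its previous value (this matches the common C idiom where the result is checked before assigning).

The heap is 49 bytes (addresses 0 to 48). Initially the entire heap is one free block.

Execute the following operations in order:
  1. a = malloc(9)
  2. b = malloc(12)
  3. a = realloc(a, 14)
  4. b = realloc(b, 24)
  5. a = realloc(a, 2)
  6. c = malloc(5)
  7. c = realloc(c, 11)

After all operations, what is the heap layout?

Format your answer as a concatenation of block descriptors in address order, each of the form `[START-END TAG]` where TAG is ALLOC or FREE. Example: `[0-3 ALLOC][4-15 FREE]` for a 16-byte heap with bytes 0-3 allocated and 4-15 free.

Op 1: a = malloc(9) -> a = 0; heap: [0-8 ALLOC][9-48 FREE]
Op 2: b = malloc(12) -> b = 9; heap: [0-8 ALLOC][9-20 ALLOC][21-48 FREE]
Op 3: a = realloc(a, 14) -> a = 21; heap: [0-8 FREE][9-20 ALLOC][21-34 ALLOC][35-48 FREE]
Op 4: b = realloc(b, 24) -> NULL (b unchanged); heap: [0-8 FREE][9-20 ALLOC][21-34 ALLOC][35-48 FREE]
Op 5: a = realloc(a, 2) -> a = 21; heap: [0-8 FREE][9-20 ALLOC][21-22 ALLOC][23-48 FREE]
Op 6: c = malloc(5) -> c = 0; heap: [0-4 ALLOC][5-8 FREE][9-20 ALLOC][21-22 ALLOC][23-48 FREE]
Op 7: c = realloc(c, 11) -> c = 23; heap: [0-8 FREE][9-20 ALLOC][21-22 ALLOC][23-33 ALLOC][34-48 FREE]

Answer: [0-8 FREE][9-20 ALLOC][21-22 ALLOC][23-33 ALLOC][34-48 FREE]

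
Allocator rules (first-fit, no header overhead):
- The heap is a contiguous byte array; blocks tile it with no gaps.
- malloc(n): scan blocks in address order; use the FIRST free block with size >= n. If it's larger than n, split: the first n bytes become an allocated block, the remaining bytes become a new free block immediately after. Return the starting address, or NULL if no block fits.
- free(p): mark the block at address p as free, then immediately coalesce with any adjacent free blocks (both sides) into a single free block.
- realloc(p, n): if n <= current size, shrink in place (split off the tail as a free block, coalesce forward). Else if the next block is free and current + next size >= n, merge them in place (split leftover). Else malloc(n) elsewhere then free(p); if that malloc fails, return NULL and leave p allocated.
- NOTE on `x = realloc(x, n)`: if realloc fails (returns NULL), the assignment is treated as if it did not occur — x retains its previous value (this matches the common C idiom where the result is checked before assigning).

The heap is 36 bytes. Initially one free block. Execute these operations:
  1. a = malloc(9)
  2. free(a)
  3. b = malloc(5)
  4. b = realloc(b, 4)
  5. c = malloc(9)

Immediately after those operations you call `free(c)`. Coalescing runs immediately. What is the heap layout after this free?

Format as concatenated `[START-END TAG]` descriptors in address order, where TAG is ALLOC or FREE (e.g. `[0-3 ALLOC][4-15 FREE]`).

Op 1: a = malloc(9) -> a = 0; heap: [0-8 ALLOC][9-35 FREE]
Op 2: free(a) -> (freed a); heap: [0-35 FREE]
Op 3: b = malloc(5) -> b = 0; heap: [0-4 ALLOC][5-35 FREE]
Op 4: b = realloc(b, 4) -> b = 0; heap: [0-3 ALLOC][4-35 FREE]
Op 5: c = malloc(9) -> c = 4; heap: [0-3 ALLOC][4-12 ALLOC][13-35 FREE]
free(c): c = 4 -> block [4-12 ALLOC]; mark free, coalesce with adjacent free neighbors -> [0-3 ALLOC][4-35 FREE]

Answer: [0-3 ALLOC][4-35 FREE]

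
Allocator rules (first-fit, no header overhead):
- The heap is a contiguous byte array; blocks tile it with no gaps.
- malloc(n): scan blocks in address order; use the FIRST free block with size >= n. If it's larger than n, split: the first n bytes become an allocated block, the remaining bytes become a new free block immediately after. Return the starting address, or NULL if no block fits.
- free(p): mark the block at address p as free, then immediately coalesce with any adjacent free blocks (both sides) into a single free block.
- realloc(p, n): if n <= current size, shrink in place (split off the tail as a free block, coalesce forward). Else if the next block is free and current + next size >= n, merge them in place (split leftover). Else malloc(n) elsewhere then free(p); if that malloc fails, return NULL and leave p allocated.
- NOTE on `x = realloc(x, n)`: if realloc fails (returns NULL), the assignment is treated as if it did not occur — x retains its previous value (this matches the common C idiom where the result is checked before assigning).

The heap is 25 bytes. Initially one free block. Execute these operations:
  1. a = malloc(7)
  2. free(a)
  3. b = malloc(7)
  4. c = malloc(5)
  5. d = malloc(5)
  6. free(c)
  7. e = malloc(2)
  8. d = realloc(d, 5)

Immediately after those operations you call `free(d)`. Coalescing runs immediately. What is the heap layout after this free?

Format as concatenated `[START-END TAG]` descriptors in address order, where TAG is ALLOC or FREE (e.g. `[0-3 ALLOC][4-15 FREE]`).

Answer: [0-6 ALLOC][7-8 ALLOC][9-24 FREE]

Derivation:
Op 1: a = malloc(7) -> a = 0; heap: [0-6 ALLOC][7-24 FREE]
Op 2: free(a) -> (freed a); heap: [0-24 FREE]
Op 3: b = malloc(7) -> b = 0; heap: [0-6 ALLOC][7-24 FREE]
Op 4: c = malloc(5) -> c = 7; heap: [0-6 ALLOC][7-11 ALLOC][12-24 FREE]
Op 5: d = malloc(5) -> d = 12; heap: [0-6 ALLOC][7-11 ALLOC][12-16 ALLOC][17-24 FREE]
Op 6: free(c) -> (freed c); heap: [0-6 ALLOC][7-11 FREE][12-16 ALLOC][17-24 FREE]
Op 7: e = malloc(2) -> e = 7; heap: [0-6 ALLOC][7-8 ALLOC][9-11 FREE][12-16 ALLOC][17-24 FREE]
Op 8: d = realloc(d, 5) -> d = 12; heap: [0-6 ALLOC][7-8 ALLOC][9-11 FREE][12-16 ALLOC][17-24 FREE]
free(d): d = 12 -> block [12-16 ALLOC]; mark free, coalesce with adjacent free neighbors -> [0-6 ALLOC][7-8 ALLOC][9-24 FREE]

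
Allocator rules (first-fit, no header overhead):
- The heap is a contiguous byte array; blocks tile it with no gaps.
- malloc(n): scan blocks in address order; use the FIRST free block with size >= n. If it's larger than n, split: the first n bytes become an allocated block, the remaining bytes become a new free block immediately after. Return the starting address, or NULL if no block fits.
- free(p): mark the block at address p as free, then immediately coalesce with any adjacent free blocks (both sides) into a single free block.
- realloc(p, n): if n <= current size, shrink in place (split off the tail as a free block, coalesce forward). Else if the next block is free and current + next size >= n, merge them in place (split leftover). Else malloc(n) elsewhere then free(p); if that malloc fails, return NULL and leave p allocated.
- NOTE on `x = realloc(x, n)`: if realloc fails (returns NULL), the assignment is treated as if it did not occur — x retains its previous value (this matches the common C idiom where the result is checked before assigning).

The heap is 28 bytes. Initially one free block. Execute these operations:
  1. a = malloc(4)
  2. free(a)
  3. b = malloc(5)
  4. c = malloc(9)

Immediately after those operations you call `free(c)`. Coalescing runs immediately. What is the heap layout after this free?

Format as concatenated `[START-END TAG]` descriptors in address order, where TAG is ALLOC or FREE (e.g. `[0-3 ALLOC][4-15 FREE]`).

Answer: [0-4 ALLOC][5-27 FREE]

Derivation:
Op 1: a = malloc(4) -> a = 0; heap: [0-3 ALLOC][4-27 FREE]
Op 2: free(a) -> (freed a); heap: [0-27 FREE]
Op 3: b = malloc(5) -> b = 0; heap: [0-4 ALLOC][5-27 FREE]
Op 4: c = malloc(9) -> c = 5; heap: [0-4 ALLOC][5-13 ALLOC][14-27 FREE]
free(c): c = 5 -> block [5-13 ALLOC]; mark free, coalesce with adjacent free neighbors -> [0-4 ALLOC][5-27 FREE]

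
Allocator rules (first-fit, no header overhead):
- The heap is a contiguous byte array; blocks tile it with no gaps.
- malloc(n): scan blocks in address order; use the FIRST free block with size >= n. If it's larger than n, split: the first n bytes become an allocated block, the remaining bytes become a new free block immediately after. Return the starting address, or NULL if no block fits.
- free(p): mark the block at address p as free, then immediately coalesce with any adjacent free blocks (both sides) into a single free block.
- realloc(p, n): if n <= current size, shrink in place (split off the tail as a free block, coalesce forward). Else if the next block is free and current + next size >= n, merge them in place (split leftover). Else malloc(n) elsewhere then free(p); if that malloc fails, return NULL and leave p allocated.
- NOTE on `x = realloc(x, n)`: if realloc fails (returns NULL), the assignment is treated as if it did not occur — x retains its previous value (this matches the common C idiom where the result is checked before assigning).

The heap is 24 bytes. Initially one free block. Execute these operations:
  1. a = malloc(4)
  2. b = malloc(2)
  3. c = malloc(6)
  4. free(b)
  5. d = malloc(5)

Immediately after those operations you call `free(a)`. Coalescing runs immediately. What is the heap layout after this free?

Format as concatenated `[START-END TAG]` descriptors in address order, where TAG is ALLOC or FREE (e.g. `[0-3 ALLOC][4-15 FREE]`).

Op 1: a = malloc(4) -> a = 0; heap: [0-3 ALLOC][4-23 FREE]
Op 2: b = malloc(2) -> b = 4; heap: [0-3 ALLOC][4-5 ALLOC][6-23 FREE]
Op 3: c = malloc(6) -> c = 6; heap: [0-3 ALLOC][4-5 ALLOC][6-11 ALLOC][12-23 FREE]
Op 4: free(b) -> (freed b); heap: [0-3 ALLOC][4-5 FREE][6-11 ALLOC][12-23 FREE]
Op 5: d = malloc(5) -> d = 12; heap: [0-3 ALLOC][4-5 FREE][6-11 ALLOC][12-16 ALLOC][17-23 FREE]
free(a): a = 0 -> block [0-3 ALLOC]; mark free, coalesce with adjacent free neighbors -> [0-5 FREE][6-11 ALLOC][12-16 ALLOC][17-23 FREE]

Answer: [0-5 FREE][6-11 ALLOC][12-16 ALLOC][17-23 FREE]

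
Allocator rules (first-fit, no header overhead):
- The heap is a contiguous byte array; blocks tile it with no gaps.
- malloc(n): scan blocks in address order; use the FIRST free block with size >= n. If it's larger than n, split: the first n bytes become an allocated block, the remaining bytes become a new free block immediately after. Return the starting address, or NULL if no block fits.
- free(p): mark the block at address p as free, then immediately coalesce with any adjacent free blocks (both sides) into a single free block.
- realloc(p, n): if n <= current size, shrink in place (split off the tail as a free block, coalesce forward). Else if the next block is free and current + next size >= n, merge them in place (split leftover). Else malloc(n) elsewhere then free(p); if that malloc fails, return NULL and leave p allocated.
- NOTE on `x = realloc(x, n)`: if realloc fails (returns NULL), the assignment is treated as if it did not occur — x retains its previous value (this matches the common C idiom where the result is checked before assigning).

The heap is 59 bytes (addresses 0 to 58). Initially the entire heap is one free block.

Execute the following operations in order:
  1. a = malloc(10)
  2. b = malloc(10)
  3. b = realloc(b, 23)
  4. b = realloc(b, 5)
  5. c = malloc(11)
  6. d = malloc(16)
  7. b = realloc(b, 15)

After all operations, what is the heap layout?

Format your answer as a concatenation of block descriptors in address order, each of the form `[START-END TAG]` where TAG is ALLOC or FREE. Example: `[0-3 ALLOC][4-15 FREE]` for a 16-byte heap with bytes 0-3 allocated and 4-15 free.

Answer: [0-9 ALLOC][10-14 FREE][15-25 ALLOC][26-41 ALLOC][42-56 ALLOC][57-58 FREE]

Derivation:
Op 1: a = malloc(10) -> a = 0; heap: [0-9 ALLOC][10-58 FREE]
Op 2: b = malloc(10) -> b = 10; heap: [0-9 ALLOC][10-19 ALLOC][20-58 FREE]
Op 3: b = realloc(b, 23) -> b = 10; heap: [0-9 ALLOC][10-32 ALLOC][33-58 FREE]
Op 4: b = realloc(b, 5) -> b = 10; heap: [0-9 ALLOC][10-14 ALLOC][15-58 FREE]
Op 5: c = malloc(11) -> c = 15; heap: [0-9 ALLOC][10-14 ALLOC][15-25 ALLOC][26-58 FREE]
Op 6: d = malloc(16) -> d = 26; heap: [0-9 ALLOC][10-14 ALLOC][15-25 ALLOC][26-41 ALLOC][42-58 FREE]
Op 7: b = realloc(b, 15) -> b = 42; heap: [0-9 ALLOC][10-14 FREE][15-25 ALLOC][26-41 ALLOC][42-56 ALLOC][57-58 FREE]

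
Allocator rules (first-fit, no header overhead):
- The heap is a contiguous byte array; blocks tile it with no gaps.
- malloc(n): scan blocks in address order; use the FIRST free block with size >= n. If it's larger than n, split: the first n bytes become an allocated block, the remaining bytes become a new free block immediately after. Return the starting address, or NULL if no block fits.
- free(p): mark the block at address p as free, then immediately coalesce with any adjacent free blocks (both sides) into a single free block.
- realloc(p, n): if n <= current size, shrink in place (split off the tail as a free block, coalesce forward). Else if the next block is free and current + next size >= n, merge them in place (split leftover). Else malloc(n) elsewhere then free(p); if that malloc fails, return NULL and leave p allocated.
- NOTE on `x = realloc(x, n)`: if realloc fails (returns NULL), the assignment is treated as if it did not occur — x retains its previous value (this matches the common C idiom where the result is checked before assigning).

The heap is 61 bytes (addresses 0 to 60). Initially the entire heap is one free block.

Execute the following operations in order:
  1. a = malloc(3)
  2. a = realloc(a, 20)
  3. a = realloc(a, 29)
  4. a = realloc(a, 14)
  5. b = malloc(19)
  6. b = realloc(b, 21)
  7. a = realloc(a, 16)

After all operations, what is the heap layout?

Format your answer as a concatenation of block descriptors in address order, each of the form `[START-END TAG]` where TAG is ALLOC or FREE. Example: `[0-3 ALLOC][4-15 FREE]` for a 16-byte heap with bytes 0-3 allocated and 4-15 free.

Op 1: a = malloc(3) -> a = 0; heap: [0-2 ALLOC][3-60 FREE]
Op 2: a = realloc(a, 20) -> a = 0; heap: [0-19 ALLOC][20-60 FREE]
Op 3: a = realloc(a, 29) -> a = 0; heap: [0-28 ALLOC][29-60 FREE]
Op 4: a = realloc(a, 14) -> a = 0; heap: [0-13 ALLOC][14-60 FREE]
Op 5: b = malloc(19) -> b = 14; heap: [0-13 ALLOC][14-32 ALLOC][33-60 FREE]
Op 6: b = realloc(b, 21) -> b = 14; heap: [0-13 ALLOC][14-34 ALLOC][35-60 FREE]
Op 7: a = realloc(a, 16) -> a = 35; heap: [0-13 FREE][14-34 ALLOC][35-50 ALLOC][51-60 FREE]

Answer: [0-13 FREE][14-34 ALLOC][35-50 ALLOC][51-60 FREE]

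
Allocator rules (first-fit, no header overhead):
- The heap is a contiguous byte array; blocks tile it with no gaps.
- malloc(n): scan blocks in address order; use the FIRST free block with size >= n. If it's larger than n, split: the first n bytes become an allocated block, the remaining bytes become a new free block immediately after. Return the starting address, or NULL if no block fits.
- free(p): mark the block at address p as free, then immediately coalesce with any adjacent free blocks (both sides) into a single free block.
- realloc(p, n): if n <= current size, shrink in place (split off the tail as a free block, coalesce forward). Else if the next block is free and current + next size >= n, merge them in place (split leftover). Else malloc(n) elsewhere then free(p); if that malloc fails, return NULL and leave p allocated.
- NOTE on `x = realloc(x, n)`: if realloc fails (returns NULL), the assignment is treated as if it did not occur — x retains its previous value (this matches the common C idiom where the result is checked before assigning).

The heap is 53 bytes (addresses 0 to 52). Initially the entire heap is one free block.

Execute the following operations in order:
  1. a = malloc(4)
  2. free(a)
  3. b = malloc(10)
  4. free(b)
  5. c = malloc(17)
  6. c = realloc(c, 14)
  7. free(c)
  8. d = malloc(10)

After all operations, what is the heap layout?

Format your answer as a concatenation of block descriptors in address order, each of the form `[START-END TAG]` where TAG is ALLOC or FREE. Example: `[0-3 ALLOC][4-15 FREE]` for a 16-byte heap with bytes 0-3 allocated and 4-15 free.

Answer: [0-9 ALLOC][10-52 FREE]

Derivation:
Op 1: a = malloc(4) -> a = 0; heap: [0-3 ALLOC][4-52 FREE]
Op 2: free(a) -> (freed a); heap: [0-52 FREE]
Op 3: b = malloc(10) -> b = 0; heap: [0-9 ALLOC][10-52 FREE]
Op 4: free(b) -> (freed b); heap: [0-52 FREE]
Op 5: c = malloc(17) -> c = 0; heap: [0-16 ALLOC][17-52 FREE]
Op 6: c = realloc(c, 14) -> c = 0; heap: [0-13 ALLOC][14-52 FREE]
Op 7: free(c) -> (freed c); heap: [0-52 FREE]
Op 8: d = malloc(10) -> d = 0; heap: [0-9 ALLOC][10-52 FREE]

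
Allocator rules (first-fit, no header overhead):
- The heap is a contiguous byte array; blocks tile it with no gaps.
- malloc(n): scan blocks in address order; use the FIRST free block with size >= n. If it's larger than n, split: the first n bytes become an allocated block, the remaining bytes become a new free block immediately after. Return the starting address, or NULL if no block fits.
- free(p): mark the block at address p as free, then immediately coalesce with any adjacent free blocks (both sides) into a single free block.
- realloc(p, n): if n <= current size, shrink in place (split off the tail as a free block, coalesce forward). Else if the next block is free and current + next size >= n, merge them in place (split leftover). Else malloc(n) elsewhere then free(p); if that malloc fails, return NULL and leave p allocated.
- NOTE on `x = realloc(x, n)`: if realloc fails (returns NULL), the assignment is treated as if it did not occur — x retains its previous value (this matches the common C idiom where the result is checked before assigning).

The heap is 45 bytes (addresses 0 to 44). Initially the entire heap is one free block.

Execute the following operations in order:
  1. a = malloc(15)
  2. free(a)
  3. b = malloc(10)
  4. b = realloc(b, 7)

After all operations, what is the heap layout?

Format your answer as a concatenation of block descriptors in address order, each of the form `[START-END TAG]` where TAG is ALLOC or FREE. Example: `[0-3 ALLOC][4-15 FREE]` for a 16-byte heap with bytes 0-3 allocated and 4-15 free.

Op 1: a = malloc(15) -> a = 0; heap: [0-14 ALLOC][15-44 FREE]
Op 2: free(a) -> (freed a); heap: [0-44 FREE]
Op 3: b = malloc(10) -> b = 0; heap: [0-9 ALLOC][10-44 FREE]
Op 4: b = realloc(b, 7) -> b = 0; heap: [0-6 ALLOC][7-44 FREE]

Answer: [0-6 ALLOC][7-44 FREE]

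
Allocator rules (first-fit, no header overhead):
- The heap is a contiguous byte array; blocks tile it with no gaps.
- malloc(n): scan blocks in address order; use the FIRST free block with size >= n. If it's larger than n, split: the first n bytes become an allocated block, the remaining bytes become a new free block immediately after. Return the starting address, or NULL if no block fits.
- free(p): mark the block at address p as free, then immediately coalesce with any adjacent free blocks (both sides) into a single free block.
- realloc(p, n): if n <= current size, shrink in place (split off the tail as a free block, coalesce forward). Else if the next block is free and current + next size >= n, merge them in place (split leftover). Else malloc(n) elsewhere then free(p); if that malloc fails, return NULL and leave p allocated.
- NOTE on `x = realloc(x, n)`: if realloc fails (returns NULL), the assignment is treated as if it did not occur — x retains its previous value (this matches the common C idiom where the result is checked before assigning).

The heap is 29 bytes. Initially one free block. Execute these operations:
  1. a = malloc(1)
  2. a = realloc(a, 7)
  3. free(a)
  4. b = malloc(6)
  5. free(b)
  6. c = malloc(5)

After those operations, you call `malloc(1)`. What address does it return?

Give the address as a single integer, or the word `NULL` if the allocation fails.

Op 1: a = malloc(1) -> a = 0; heap: [0-0 ALLOC][1-28 FREE]
Op 2: a = realloc(a, 7) -> a = 0; heap: [0-6 ALLOC][7-28 FREE]
Op 3: free(a) -> (freed a); heap: [0-28 FREE]
Op 4: b = malloc(6) -> b = 0; heap: [0-5 ALLOC][6-28 FREE]
Op 5: free(b) -> (freed b); heap: [0-28 FREE]
Op 6: c = malloc(5) -> c = 0; heap: [0-4 ALLOC][5-28 FREE]
malloc(1): first-fit scan over [0-4 ALLOC][5-28 FREE] -> 5

Answer: 5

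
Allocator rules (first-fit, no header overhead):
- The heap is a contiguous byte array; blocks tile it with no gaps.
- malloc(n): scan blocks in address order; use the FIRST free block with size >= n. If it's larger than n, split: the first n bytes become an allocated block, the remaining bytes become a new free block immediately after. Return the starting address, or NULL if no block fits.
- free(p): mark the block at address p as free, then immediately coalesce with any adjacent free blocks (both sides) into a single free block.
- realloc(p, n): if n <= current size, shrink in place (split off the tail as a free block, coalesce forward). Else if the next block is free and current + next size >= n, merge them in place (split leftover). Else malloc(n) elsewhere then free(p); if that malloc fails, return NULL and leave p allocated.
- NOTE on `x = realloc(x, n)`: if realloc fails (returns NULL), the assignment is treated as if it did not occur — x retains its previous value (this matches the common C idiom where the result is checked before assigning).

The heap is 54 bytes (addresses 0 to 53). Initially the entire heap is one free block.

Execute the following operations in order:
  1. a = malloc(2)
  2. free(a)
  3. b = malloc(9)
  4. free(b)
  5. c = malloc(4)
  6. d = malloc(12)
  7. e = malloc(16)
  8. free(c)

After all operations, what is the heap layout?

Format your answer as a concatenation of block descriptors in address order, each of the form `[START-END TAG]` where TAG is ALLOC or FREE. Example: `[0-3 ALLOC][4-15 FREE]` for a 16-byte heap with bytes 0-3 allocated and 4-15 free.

Answer: [0-3 FREE][4-15 ALLOC][16-31 ALLOC][32-53 FREE]

Derivation:
Op 1: a = malloc(2) -> a = 0; heap: [0-1 ALLOC][2-53 FREE]
Op 2: free(a) -> (freed a); heap: [0-53 FREE]
Op 3: b = malloc(9) -> b = 0; heap: [0-8 ALLOC][9-53 FREE]
Op 4: free(b) -> (freed b); heap: [0-53 FREE]
Op 5: c = malloc(4) -> c = 0; heap: [0-3 ALLOC][4-53 FREE]
Op 6: d = malloc(12) -> d = 4; heap: [0-3 ALLOC][4-15 ALLOC][16-53 FREE]
Op 7: e = malloc(16) -> e = 16; heap: [0-3 ALLOC][4-15 ALLOC][16-31 ALLOC][32-53 FREE]
Op 8: free(c) -> (freed c); heap: [0-3 FREE][4-15 ALLOC][16-31 ALLOC][32-53 FREE]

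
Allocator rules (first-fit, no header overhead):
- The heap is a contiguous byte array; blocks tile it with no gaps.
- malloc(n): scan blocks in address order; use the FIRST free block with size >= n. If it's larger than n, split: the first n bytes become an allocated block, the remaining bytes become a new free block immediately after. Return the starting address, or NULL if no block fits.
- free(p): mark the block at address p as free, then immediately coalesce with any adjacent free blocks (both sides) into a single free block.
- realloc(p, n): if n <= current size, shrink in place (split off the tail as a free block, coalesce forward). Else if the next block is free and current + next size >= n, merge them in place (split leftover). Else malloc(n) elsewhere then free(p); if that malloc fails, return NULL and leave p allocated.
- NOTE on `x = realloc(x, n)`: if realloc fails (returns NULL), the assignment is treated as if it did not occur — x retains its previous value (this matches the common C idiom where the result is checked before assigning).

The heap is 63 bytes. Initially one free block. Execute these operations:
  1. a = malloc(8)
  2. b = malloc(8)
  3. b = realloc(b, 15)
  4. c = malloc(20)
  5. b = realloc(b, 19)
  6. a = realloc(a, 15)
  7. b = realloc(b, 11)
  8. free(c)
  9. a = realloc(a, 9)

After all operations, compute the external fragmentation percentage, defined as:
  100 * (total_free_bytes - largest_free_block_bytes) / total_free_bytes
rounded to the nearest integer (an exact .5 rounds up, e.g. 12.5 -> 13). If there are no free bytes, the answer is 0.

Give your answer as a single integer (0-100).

Op 1: a = malloc(8) -> a = 0; heap: [0-7 ALLOC][8-62 FREE]
Op 2: b = malloc(8) -> b = 8; heap: [0-7 ALLOC][8-15 ALLOC][16-62 FREE]
Op 3: b = realloc(b, 15) -> b = 8; heap: [0-7 ALLOC][8-22 ALLOC][23-62 FREE]
Op 4: c = malloc(20) -> c = 23; heap: [0-7 ALLOC][8-22 ALLOC][23-42 ALLOC][43-62 FREE]
Op 5: b = realloc(b, 19) -> b = 43; heap: [0-7 ALLOC][8-22 FREE][23-42 ALLOC][43-61 ALLOC][62-62 FREE]
Op 6: a = realloc(a, 15) -> a = 0; heap: [0-14 ALLOC][15-22 FREE][23-42 ALLOC][43-61 ALLOC][62-62 FREE]
Op 7: b = realloc(b, 11) -> b = 43; heap: [0-14 ALLOC][15-22 FREE][23-42 ALLOC][43-53 ALLOC][54-62 FREE]
Op 8: free(c) -> (freed c); heap: [0-14 ALLOC][15-42 FREE][43-53 ALLOC][54-62 FREE]
Op 9: a = realloc(a, 9) -> a = 0; heap: [0-8 ALLOC][9-42 FREE][43-53 ALLOC][54-62 FREE]
Free blocks: [34 9] total_free=43 largest=34 -> 100*(43-34)/43 = 900/43 ≈ 20.930 -> rounds to 21

Answer: 21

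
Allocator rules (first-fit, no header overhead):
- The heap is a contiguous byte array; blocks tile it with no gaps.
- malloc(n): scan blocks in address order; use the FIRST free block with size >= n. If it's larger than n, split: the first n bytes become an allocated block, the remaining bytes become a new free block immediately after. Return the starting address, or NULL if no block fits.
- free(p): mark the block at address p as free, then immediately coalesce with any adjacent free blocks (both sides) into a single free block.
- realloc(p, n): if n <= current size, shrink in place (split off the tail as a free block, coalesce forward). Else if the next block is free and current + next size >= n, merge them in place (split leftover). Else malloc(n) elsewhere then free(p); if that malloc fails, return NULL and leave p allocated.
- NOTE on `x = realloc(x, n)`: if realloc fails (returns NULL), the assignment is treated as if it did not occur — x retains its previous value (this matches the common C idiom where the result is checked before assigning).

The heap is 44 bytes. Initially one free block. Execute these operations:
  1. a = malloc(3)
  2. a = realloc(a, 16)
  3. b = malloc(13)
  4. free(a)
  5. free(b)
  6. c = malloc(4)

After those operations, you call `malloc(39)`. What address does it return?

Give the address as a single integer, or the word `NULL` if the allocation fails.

Op 1: a = malloc(3) -> a = 0; heap: [0-2 ALLOC][3-43 FREE]
Op 2: a = realloc(a, 16) -> a = 0; heap: [0-15 ALLOC][16-43 FREE]
Op 3: b = malloc(13) -> b = 16; heap: [0-15 ALLOC][16-28 ALLOC][29-43 FREE]
Op 4: free(a) -> (freed a); heap: [0-15 FREE][16-28 ALLOC][29-43 FREE]
Op 5: free(b) -> (freed b); heap: [0-43 FREE]
Op 6: c = malloc(4) -> c = 0; heap: [0-3 ALLOC][4-43 FREE]
malloc(39): first-fit scan over [0-3 ALLOC][4-43 FREE] -> 4

Answer: 4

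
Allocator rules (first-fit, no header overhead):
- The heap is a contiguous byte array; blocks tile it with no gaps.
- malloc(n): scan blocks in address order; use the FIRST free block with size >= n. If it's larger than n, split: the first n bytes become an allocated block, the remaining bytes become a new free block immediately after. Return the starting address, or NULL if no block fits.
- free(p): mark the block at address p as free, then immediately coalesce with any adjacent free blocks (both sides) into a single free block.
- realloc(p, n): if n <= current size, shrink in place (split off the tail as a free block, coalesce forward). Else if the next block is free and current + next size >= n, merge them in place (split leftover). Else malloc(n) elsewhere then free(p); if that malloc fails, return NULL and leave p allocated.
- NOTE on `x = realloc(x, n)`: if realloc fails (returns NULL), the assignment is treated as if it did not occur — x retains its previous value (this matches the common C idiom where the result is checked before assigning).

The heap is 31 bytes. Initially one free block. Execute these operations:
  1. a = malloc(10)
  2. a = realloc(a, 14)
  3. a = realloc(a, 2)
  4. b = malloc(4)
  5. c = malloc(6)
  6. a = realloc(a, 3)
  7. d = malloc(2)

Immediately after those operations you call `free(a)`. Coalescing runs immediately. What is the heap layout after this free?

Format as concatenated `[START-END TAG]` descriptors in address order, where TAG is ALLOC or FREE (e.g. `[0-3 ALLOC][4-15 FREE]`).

Answer: [0-1 ALLOC][2-5 ALLOC][6-11 ALLOC][12-30 FREE]

Derivation:
Op 1: a = malloc(10) -> a = 0; heap: [0-9 ALLOC][10-30 FREE]
Op 2: a = realloc(a, 14) -> a = 0; heap: [0-13 ALLOC][14-30 FREE]
Op 3: a = realloc(a, 2) -> a = 0; heap: [0-1 ALLOC][2-30 FREE]
Op 4: b = malloc(4) -> b = 2; heap: [0-1 ALLOC][2-5 ALLOC][6-30 FREE]
Op 5: c = malloc(6) -> c = 6; heap: [0-1 ALLOC][2-5 ALLOC][6-11 ALLOC][12-30 FREE]
Op 6: a = realloc(a, 3) -> a = 12; heap: [0-1 FREE][2-5 ALLOC][6-11 ALLOC][12-14 ALLOC][15-30 FREE]
Op 7: d = malloc(2) -> d = 0; heap: [0-1 ALLOC][2-5 ALLOC][6-11 ALLOC][12-14 ALLOC][15-30 FREE]
free(a): a = 12 -> block [12-14 ALLOC]; mark free, coalesce with adjacent free neighbors -> [0-1 ALLOC][2-5 ALLOC][6-11 ALLOC][12-30 FREE]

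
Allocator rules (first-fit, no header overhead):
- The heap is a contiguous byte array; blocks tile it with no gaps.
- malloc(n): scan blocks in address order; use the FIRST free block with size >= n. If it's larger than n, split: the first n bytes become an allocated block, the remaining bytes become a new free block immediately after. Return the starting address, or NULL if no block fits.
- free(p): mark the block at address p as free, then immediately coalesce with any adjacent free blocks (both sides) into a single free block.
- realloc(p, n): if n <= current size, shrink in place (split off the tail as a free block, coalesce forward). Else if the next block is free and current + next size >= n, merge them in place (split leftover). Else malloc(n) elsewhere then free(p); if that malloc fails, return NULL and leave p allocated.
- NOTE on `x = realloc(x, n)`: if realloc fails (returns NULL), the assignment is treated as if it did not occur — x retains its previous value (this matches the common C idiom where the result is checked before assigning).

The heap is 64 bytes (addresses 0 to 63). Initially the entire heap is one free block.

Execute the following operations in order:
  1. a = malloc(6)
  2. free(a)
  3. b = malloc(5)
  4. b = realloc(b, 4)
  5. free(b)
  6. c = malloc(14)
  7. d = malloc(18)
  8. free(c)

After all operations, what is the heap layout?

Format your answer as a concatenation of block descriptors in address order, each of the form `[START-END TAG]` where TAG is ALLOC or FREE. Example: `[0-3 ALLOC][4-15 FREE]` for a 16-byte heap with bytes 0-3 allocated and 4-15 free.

Op 1: a = malloc(6) -> a = 0; heap: [0-5 ALLOC][6-63 FREE]
Op 2: free(a) -> (freed a); heap: [0-63 FREE]
Op 3: b = malloc(5) -> b = 0; heap: [0-4 ALLOC][5-63 FREE]
Op 4: b = realloc(b, 4) -> b = 0; heap: [0-3 ALLOC][4-63 FREE]
Op 5: free(b) -> (freed b); heap: [0-63 FREE]
Op 6: c = malloc(14) -> c = 0; heap: [0-13 ALLOC][14-63 FREE]
Op 7: d = malloc(18) -> d = 14; heap: [0-13 ALLOC][14-31 ALLOC][32-63 FREE]
Op 8: free(c) -> (freed c); heap: [0-13 FREE][14-31 ALLOC][32-63 FREE]

Answer: [0-13 FREE][14-31 ALLOC][32-63 FREE]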